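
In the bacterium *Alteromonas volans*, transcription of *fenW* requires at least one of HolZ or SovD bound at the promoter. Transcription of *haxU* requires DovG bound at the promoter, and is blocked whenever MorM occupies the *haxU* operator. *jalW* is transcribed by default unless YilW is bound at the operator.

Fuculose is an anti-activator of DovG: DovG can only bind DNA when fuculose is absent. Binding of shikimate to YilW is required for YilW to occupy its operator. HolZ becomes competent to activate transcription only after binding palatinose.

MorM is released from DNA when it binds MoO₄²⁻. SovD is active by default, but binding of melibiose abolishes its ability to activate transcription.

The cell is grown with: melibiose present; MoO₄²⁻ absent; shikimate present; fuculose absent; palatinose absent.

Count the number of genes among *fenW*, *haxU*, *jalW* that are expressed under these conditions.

0

Palatinose is absent, so HolZ is inactive.
Melibiose is present, so SovD is inactive.
No activator is available at the *fenW* promoter, so *fenW* is not transcribed.
→ *fenW* is OFF.
Fuculose is absent, so DovG is active.
MoO₄²⁻ is absent, so MorM is active.
With repressor MorM bound, *haxU* is not transcribed.
→ *haxU* is OFF.
Shikimate is present, so YilW is active.
With repressor YilW bound, *jalW* is not transcribed.
→ *jalW* is OFF.
0 of the 3 genes are transcribed.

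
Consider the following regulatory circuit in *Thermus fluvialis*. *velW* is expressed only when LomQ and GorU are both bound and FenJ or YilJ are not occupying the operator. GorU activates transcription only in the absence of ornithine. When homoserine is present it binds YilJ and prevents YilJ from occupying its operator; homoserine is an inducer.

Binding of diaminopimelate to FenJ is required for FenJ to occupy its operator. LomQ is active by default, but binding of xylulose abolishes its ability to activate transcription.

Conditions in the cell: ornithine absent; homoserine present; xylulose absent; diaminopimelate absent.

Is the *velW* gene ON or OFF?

Diaminopimelate is absent, so FenJ is inactive.
Xylulose is absent, so LomQ is active.
Homoserine is present, so YilJ is inactive.
Ornithine is absent, so GorU is active.
No repressor is bound and LomQ and GorU are active, so *velW* is transcribed.

ON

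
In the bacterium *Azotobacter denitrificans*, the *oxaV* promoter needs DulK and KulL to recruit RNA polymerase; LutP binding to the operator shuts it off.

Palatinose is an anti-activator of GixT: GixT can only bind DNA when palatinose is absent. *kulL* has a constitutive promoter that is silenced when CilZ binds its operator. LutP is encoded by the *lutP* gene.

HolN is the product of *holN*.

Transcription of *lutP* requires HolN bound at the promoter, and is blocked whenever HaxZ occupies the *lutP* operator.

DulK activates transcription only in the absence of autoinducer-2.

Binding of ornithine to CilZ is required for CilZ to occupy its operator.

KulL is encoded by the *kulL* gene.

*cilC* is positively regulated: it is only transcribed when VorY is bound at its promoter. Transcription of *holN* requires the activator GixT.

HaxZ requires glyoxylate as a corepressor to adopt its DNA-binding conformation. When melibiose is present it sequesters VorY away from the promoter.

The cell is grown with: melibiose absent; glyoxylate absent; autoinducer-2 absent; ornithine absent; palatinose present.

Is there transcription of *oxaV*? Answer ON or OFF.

ON

Autoinducer-2 is absent, so DulK is active.
Ornithine is absent, so CilZ is inactive.
With no repressor bound, *kulL* is transcribed.
So KulL is produced and active.
Glyoxylate is absent, so HaxZ is inactive.
Palatinose is present, so GixT is inactive.
Required activator GixT is absent, so *holN* is not transcribed.
So HolN is not produced.
Required activator HolN is absent, so *lutP* is not transcribed.
So LutP is not produced.
No repressor is bound and DulK and KulL are active, so *oxaV* is transcribed.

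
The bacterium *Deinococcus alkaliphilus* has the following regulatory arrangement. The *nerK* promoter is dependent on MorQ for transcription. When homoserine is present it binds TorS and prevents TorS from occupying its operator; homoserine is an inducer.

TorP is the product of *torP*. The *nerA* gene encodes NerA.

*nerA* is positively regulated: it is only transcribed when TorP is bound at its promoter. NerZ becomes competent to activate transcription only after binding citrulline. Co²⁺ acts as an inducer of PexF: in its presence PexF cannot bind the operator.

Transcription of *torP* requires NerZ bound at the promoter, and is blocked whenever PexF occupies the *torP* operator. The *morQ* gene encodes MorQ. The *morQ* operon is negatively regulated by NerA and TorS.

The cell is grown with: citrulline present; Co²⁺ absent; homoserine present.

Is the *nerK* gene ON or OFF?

ON

Citrulline is present, so NerZ is active.
Co²⁺ is absent, so PexF is active.
With repressor PexF bound, *torP* is not transcribed.
So TorP is not produced.
Required activator TorP is absent, so *nerA* is not transcribed.
So NerA is not produced.
Homoserine is present, so TorS is inactive.
With no repressor bound, *morQ* is transcribed.
So MorQ is produced and active.
No repressor is bound and MorQ is active, so *nerK* is transcribed.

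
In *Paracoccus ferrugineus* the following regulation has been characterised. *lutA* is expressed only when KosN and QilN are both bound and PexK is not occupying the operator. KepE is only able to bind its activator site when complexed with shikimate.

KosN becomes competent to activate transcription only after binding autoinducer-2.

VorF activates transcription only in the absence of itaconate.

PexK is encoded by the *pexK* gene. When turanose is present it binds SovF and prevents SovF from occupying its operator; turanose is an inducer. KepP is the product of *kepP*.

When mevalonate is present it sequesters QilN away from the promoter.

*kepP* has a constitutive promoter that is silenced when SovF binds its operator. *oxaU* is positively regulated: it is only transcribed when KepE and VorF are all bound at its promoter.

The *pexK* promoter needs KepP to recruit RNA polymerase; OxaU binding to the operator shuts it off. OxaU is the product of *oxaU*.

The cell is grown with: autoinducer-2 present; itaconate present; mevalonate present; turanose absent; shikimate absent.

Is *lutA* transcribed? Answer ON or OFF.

Autoinducer-2 is present, so KosN is active.
Mevalonate is present, so QilN is inactive.
Turanose is absent, so SovF is active.
With repressor SovF bound, *kepP* is not transcribed.
So KepP is not produced.
Shikimate is absent, so KepE is inactive.
Itaconate is present, so VorF is inactive.
Required activator KepE is absent, so *oxaU* is not transcribed.
So OxaU is not produced.
Required activator KepP is absent, so *pexK* is not transcribed.
So PexK is not produced.
Required activator QilN is absent, so *lutA* is not transcribed.

OFF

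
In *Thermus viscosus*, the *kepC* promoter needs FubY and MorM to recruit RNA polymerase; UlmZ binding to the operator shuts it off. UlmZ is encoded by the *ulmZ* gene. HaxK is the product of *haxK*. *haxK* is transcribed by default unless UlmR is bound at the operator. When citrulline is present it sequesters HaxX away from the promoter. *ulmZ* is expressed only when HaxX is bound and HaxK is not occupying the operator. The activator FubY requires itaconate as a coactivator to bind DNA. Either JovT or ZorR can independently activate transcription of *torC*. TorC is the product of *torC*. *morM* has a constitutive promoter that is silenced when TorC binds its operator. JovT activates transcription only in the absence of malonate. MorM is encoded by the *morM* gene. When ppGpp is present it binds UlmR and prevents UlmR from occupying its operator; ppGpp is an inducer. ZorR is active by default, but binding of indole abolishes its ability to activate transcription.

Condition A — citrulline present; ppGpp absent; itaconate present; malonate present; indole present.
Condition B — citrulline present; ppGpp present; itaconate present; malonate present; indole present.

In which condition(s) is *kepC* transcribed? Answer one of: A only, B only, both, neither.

Condition A:
Citrulline is present, so HaxX is inactive.
ppGpp is absent, so UlmR is active.
With repressor UlmR bound, *haxK* is not transcribed.
So HaxK is not produced.
Required activator HaxX is absent, so *ulmZ* is not transcribed.
So UlmZ is not produced.
Itaconate is present, so FubY is active.
Malonate is present, so JovT is inactive.
Indole is present, so ZorR is inactive.
No activator is available at the *torC* promoter, so *torC* is not transcribed.
So TorC is not produced.
With no repressor bound, *morM* is transcribed.
So MorM is produced and active.
No repressor is bound and FubY and MorM are active, so *kepC* is transcribed.
→ *kepC* is ON in A.
Condition B:
Citrulline is present, so HaxX is inactive.
ppGpp is present, so UlmR is inactive.
With no repressor bound, *haxK* is transcribed.
So HaxK is produced and active.
With repressor HaxK bound, *ulmZ* is not transcribed.
So UlmZ is not produced.
Itaconate is present, so FubY is active.
Malonate is present, so JovT is inactive.
Indole is present, so ZorR is inactive.
No activator is available at the *torC* promoter, so *torC* is not transcribed.
So TorC is not produced.
With no repressor bound, *morM* is transcribed.
So MorM is produced and active.
No repressor is bound and FubY and MorM are active, so *kepC* is transcribed.
→ *kepC* is ON in B.

both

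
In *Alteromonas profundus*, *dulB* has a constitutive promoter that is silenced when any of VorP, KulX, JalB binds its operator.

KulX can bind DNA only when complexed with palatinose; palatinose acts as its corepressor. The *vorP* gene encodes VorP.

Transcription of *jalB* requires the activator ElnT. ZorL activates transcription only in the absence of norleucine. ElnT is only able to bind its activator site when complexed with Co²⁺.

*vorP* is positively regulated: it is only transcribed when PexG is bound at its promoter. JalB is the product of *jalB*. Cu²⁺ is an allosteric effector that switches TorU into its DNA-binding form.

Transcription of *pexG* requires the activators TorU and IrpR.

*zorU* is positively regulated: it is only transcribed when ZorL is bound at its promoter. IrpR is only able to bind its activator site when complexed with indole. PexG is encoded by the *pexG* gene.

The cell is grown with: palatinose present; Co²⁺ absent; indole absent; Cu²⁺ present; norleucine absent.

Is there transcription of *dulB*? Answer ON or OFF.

OFF

Cu²⁺ is present, so TorU is active.
Indole is absent, so IrpR is inactive.
Required activator IrpR is absent, so *pexG* is not transcribed.
So PexG is not produced.
Required activator PexG is absent, so *vorP* is not transcribed.
So VorP is not produced.
Palatinose is present, so KulX is active.
Co²⁺ is absent, so ElnT is inactive.
Required activator ElnT is absent, so *jalB* is not transcribed.
So JalB is not produced.
With repressor KulX bound, *dulB* is not transcribed.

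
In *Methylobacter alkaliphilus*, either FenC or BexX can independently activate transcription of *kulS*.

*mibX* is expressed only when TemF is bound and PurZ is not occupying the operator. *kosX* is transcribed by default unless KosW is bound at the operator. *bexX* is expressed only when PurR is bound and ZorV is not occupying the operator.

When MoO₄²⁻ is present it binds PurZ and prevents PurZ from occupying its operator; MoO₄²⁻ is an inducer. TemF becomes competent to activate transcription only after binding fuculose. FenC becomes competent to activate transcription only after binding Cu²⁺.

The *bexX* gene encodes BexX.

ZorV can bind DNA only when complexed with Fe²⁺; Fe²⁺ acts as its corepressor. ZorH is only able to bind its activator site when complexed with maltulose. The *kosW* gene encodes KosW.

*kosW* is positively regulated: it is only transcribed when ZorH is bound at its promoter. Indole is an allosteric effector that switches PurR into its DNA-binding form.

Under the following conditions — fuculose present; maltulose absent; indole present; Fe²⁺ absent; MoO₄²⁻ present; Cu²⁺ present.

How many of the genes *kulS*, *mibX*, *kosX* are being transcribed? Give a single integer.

3

Cu²⁺ is present, so FenC is active.
Fe²⁺ is absent, so ZorV is inactive.
Indole is present, so PurR is active.
No repressor is bound and PurR is active, so *bexX* is transcribed.
So BexX is produced and active.
Activator FenC is present, so *kulS* is transcribed.
→ *kulS* is ON.
MoO₄²⁻ is present, so PurZ is inactive.
Fuculose is present, so TemF is active.
No repressor is bound and TemF is active, so *mibX* is transcribed.
→ *mibX* is ON.
Maltulose is absent, so ZorH is inactive.
Required activator ZorH is absent, so *kosW* is not transcribed.
So KosW is not produced.
With no repressor bound, *kosX* is transcribed.
→ *kosX* is ON.
3 of the 3 genes are transcribed.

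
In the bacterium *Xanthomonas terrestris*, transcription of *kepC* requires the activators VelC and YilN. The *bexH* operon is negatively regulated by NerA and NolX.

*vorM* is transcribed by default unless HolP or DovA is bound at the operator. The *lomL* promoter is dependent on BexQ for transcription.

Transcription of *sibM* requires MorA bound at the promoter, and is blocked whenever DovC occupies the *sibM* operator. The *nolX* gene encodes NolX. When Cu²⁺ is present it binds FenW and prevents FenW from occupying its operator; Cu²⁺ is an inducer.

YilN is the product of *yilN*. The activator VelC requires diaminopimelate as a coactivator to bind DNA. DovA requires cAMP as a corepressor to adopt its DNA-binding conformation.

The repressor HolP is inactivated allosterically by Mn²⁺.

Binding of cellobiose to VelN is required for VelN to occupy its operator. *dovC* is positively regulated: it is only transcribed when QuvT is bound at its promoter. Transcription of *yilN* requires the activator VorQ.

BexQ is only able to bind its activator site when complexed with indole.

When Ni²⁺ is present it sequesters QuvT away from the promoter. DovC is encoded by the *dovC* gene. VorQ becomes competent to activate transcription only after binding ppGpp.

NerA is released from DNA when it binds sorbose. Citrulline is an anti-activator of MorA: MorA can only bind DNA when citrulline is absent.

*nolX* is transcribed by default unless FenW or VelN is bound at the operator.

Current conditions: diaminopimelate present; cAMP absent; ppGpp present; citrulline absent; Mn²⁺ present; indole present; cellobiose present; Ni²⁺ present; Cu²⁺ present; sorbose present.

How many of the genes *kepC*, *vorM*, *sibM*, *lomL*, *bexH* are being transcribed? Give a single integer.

Diaminopimelate is present, so VelC is active.
ppGpp is present, so VorQ is active.
No repressor is bound and VorQ is active, so *yilN* is transcribed.
So YilN is produced and active.
No repressor is bound and VelC and YilN are active, so *kepC* is transcribed.
→ *kepC* is ON.
Mn²⁺ is present, so HolP is inactive.
cAMP is absent, so DovA is inactive.
With no repressor bound, *vorM* is transcribed.
→ *vorM* is ON.
Ni²⁺ is present, so QuvT is inactive.
Required activator QuvT is absent, so *dovC* is not transcribed.
So DovC is not produced.
Citrulline is absent, so MorA is active.
No repressor is bound and MorA is active, so *sibM* is transcribed.
→ *sibM* is ON.
Indole is present, so BexQ is active.
No repressor is bound and BexQ is active, so *lomL* is transcribed.
→ *lomL* is ON.
Sorbose is present, so NerA is inactive.
Cu²⁺ is present, so FenW is inactive.
Cellobiose is present, so VelN is active.
With repressor VelN bound, *nolX* is not transcribed.
So NolX is not produced.
With no repressor bound, *bexH* is transcribed.
→ *bexH* is ON.
5 of the 5 genes are transcribed.

5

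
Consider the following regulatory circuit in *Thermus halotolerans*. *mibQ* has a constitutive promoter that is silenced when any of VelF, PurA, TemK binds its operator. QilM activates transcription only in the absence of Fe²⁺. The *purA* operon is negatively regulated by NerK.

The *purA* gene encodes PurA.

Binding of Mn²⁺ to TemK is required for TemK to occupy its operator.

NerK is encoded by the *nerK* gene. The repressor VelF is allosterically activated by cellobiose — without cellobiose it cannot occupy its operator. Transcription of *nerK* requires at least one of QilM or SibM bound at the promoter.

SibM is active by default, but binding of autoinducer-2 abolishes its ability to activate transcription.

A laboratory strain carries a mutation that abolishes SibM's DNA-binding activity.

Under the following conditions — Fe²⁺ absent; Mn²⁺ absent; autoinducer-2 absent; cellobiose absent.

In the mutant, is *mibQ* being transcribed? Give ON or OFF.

Cellobiose is absent, so VelF is inactive.
Fe²⁺ is absent, so QilM is active.
SibM is non-functional in this strain, so it has no effect.
Activator QilM is present, so *nerK* is transcribed.
So NerK is produced and active.
With repressor NerK bound, *purA* is not transcribed.
So PurA is not produced.
Mn²⁺ is absent, so TemK is inactive.
With no repressor bound, *mibQ* is transcribed.

ON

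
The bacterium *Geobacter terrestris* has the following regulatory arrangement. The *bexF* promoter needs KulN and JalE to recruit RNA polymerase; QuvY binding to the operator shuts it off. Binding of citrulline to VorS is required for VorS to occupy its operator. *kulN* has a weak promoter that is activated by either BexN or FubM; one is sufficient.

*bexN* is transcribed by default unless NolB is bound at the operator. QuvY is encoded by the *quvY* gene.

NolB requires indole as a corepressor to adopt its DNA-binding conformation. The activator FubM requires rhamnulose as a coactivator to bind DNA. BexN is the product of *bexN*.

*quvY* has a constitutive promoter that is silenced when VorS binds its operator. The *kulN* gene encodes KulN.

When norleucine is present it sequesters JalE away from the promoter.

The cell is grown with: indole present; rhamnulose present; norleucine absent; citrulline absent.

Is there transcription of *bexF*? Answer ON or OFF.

OFF

Citrulline is absent, so VorS is inactive.
With no repressor bound, *quvY* is transcribed.
So QuvY is produced and active.
Indole is present, so NolB is active.
With repressor NolB bound, *bexN* is not transcribed.
So BexN is not produced.
Rhamnulose is present, so FubM is active.
Activator FubM is present, so *kulN* is transcribed.
So KulN is produced and active.
Norleucine is absent, so JalE is active.
With repressor QuvY bound, *bexF* is not transcribed.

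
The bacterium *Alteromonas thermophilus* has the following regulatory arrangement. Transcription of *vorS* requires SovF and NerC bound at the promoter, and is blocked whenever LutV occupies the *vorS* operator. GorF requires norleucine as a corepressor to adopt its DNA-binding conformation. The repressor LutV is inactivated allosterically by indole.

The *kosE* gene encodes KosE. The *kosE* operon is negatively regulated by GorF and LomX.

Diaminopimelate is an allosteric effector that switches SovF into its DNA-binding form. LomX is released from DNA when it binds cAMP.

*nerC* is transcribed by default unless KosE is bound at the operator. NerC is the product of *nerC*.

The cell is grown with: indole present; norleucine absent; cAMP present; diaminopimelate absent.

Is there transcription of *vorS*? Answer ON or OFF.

Diaminopimelate is absent, so SovF is inactive.
Norleucine is absent, so GorF is inactive.
cAMP is present, so LomX is inactive.
With no repressor bound, *kosE* is transcribed.
So KosE is produced and active.
With repressor KosE bound, *nerC* is not transcribed.
So NerC is not produced.
Indole is present, so LutV is inactive.
Required activator SovF is absent, so *vorS* is not transcribed.

OFF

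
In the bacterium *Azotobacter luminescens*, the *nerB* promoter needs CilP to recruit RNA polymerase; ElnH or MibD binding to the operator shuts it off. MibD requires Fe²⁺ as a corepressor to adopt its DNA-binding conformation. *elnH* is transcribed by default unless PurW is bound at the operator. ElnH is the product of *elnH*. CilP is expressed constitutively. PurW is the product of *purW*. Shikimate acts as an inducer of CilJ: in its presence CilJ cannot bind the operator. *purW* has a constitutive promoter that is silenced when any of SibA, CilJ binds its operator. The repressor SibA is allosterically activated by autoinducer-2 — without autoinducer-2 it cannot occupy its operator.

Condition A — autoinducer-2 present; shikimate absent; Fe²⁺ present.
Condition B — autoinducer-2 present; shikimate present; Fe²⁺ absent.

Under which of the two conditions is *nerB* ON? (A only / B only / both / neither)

neither

Condition A:
Autoinducer-2 is present, so SibA is active.
Shikimate is absent, so CilJ is active.
With repressor SibA bound, *purW* is not transcribed.
So PurW is not produced.
With no repressor bound, *elnH* is transcribed.
So ElnH is produced and active.
CilP is produced constitutively and is active.
Fe²⁺ is present, so MibD is active.
With repressor ElnH bound, *nerB* is not transcribed.
→ *nerB* is OFF in A.
Condition B:
Autoinducer-2 is present, so SibA is active.
Shikimate is present, so CilJ is inactive.
With repressor SibA bound, *purW* is not transcribed.
So PurW is not produced.
With no repressor bound, *elnH* is transcribed.
So ElnH is produced and active.
CilP is produced constitutively and is active.
Fe²⁺ is absent, so MibD is inactive.
With repressor ElnH bound, *nerB* is not transcribed.
→ *nerB* is OFF in B.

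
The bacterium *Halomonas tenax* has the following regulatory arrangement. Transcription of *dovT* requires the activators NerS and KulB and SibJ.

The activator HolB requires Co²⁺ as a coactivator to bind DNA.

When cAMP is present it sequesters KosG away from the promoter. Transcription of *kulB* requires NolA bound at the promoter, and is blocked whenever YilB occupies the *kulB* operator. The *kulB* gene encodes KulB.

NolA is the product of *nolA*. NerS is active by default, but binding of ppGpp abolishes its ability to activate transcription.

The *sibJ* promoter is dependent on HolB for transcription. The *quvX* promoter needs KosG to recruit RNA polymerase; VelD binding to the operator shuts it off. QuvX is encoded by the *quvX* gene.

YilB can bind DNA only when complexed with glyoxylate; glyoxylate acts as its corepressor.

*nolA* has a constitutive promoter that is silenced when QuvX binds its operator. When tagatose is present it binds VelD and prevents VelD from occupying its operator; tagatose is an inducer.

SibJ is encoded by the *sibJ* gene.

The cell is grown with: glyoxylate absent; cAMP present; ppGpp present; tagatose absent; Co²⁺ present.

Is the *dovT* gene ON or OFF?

OFF

ppGpp is present, so NerS is inactive.
Glyoxylate is absent, so YilB is inactive.
cAMP is present, so KosG is inactive.
Tagatose is absent, so VelD is active.
With repressor VelD bound, *quvX* is not transcribed.
So QuvX is not produced.
With no repressor bound, *nolA* is transcribed.
So NolA is produced and active.
No repressor is bound and NolA is active, so *kulB* is transcribed.
So KulB is produced and active.
Co²⁺ is present, so HolB is active.
No repressor is bound and HolB is active, so *sibJ* is transcribed.
So SibJ is produced and active.
Required activator NerS is absent, so *dovT* is not transcribed.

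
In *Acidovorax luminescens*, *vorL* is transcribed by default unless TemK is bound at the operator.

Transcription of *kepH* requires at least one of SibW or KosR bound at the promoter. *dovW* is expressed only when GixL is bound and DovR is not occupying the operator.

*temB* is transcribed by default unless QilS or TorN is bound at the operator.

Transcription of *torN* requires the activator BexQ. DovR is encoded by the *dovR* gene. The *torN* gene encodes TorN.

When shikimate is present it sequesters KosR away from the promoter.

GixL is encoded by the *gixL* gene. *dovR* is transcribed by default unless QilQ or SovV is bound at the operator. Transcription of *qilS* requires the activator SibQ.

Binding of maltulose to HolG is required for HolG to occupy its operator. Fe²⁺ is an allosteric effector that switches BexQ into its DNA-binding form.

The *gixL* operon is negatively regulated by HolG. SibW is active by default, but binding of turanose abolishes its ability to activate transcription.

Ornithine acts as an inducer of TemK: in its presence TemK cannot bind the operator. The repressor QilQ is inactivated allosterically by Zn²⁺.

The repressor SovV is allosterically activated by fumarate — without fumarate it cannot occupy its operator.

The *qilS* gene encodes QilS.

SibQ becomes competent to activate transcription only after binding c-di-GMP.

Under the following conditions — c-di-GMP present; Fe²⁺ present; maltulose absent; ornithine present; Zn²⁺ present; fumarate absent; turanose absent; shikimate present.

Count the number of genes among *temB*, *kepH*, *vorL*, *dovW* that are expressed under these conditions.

2

c-di-GMP is present, so SibQ is active.
No repressor is bound and SibQ is active, so *qilS* is transcribed.
So QilS is produced and active.
Fe²⁺ is present, so BexQ is active.
No repressor is bound and BexQ is active, so *torN* is transcribed.
So TorN is produced and active.
With repressor QilS bound, *temB* is not transcribed.
→ *temB* is OFF.
Turanose is absent, so SibW is active.
Shikimate is present, so KosR is inactive.
Activator SibW is present, so *kepH* is transcribed.
→ *kepH* is ON.
Ornithine is present, so TemK is inactive.
With no repressor bound, *vorL* is transcribed.
→ *vorL* is ON.
Zn²⁺ is present, so QilQ is inactive.
Fumarate is absent, so SovV is inactive.
With no repressor bound, *dovR* is transcribed.
So DovR is produced and active.
Maltulose is absent, so HolG is inactive.
With no repressor bound, *gixL* is transcribed.
So GixL is produced and active.
With repressor DovR bound, *dovW* is not transcribed.
→ *dovW* is OFF.
2 of the 4 genes are transcribed.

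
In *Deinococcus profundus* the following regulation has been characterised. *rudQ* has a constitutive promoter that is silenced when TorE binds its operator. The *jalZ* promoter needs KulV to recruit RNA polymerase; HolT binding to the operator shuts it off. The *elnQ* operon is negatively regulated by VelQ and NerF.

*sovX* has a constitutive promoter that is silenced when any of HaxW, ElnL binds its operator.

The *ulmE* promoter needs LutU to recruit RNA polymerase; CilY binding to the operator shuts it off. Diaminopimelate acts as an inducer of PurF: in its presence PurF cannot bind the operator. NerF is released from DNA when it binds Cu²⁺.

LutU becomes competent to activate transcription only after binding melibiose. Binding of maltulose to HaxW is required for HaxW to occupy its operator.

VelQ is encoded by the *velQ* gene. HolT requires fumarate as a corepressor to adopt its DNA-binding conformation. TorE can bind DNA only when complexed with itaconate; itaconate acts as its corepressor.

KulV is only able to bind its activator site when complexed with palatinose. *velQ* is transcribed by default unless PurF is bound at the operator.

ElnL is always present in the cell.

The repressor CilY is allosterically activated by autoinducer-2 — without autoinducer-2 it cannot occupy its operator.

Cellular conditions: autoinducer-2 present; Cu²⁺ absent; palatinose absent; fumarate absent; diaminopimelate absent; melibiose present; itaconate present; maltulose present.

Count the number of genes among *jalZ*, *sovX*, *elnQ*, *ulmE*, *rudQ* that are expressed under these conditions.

0

Palatinose is absent, so KulV is inactive.
Fumarate is absent, so HolT is inactive.
Required activator KulV is absent, so *jalZ* is not transcribed.
→ *jalZ* is OFF.
Maltulose is present, so HaxW is active.
ElnL is produced constitutively and is active.
With repressor HaxW bound, *sovX* is not transcribed.
→ *sovX* is OFF.
Diaminopimelate is absent, so PurF is active.
With repressor PurF bound, *velQ* is not transcribed.
So VelQ is not produced.
Cu²⁺ is absent, so NerF is active.
With repressor NerF bound, *elnQ* is not transcribed.
→ *elnQ* is OFF.
Melibiose is present, so LutU is active.
Autoinducer-2 is present, so CilY is active.
With repressor CilY bound, *ulmE* is not transcribed.
→ *ulmE* is OFF.
Itaconate is present, so TorE is active.
With repressor TorE bound, *rudQ* is not transcribed.
→ *rudQ* is OFF.
0 of the 5 genes are transcribed.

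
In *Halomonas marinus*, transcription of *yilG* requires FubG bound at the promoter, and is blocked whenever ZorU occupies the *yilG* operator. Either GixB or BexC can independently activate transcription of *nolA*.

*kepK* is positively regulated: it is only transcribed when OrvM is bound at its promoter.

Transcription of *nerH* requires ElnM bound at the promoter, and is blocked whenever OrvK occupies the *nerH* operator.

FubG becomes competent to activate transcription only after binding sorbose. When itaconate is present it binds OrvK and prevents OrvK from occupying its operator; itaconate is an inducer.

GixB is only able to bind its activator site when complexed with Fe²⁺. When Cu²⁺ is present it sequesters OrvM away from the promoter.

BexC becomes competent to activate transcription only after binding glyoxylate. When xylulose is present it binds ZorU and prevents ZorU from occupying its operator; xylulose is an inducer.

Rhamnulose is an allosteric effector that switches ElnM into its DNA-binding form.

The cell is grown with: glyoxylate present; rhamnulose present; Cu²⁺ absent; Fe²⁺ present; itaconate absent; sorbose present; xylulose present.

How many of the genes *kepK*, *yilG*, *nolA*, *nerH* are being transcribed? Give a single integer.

Cu²⁺ is absent, so OrvM is active.
No repressor is bound and OrvM is active, so *kepK* is transcribed.
→ *kepK* is ON.
Sorbose is present, so FubG is active.
Xylulose is present, so ZorU is inactive.
No repressor is bound and FubG is active, so *yilG* is transcribed.
→ *yilG* is ON.
Fe²⁺ is present, so GixB is active.
Glyoxylate is present, so BexC is active.
Activator GixB is present, so *nolA* is transcribed.
→ *nolA* is ON.
Itaconate is absent, so OrvK is active.
Rhamnulose is present, so ElnM is active.
With repressor OrvK bound, *nerH* is not transcribed.
→ *nerH* is OFF.
3 of the 4 genes are transcribed.

3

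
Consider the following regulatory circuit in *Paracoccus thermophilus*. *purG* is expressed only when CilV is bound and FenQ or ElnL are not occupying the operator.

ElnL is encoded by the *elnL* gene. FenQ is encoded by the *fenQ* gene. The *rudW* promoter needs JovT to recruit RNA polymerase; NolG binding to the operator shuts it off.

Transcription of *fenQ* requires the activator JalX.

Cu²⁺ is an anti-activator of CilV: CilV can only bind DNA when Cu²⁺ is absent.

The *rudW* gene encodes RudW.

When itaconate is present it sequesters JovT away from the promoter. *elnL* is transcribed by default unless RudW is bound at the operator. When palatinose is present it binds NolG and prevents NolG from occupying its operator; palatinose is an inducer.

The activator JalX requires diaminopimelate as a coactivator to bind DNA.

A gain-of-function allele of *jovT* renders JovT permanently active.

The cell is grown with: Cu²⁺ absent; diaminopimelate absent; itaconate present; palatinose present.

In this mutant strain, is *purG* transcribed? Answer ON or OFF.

ON

Cu²⁺ is absent, so CilV is active.
Diaminopimelate is absent, so JalX is inactive.
Required activator JalX is absent, so *fenQ* is not transcribed.
So FenQ is not produced.
Palatinose is present, so NolG is inactive.
JovT is constitutively active in this strain.
No repressor is bound and JovT is active, so *rudW* is transcribed.
So RudW is produced and active.
With repressor RudW bound, *elnL* is not transcribed.
So ElnL is not produced.
No repressor is bound and CilV is active, so *purG* is transcribed.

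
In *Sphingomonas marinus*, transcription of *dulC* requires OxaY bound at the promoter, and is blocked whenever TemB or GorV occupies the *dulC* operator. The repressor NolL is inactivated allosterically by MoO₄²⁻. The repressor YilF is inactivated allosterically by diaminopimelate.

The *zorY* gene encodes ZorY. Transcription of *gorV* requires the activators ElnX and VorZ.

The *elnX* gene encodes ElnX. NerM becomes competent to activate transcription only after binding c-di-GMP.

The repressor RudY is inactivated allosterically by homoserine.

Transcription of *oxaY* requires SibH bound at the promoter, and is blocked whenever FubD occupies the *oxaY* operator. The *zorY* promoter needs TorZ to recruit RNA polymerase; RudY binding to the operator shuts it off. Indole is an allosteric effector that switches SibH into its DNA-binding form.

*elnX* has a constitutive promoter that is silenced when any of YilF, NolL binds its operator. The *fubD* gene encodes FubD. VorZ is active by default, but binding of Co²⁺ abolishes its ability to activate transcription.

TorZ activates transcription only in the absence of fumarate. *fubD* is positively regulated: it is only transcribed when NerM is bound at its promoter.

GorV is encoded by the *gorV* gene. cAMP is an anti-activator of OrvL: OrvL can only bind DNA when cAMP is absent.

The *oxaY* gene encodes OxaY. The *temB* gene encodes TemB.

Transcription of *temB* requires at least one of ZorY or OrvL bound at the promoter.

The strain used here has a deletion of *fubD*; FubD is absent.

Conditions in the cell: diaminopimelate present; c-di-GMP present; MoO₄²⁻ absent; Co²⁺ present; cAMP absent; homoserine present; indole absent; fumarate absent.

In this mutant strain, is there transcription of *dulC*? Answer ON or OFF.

OFF

Fumarate is absent, so TorZ is active.
Homoserine is present, so RudY is inactive.
No repressor is bound and TorZ is active, so *zorY* is transcribed.
So ZorY is produced and active.
cAMP is absent, so OrvL is active.
Activator ZorY is present, so *temB* is transcribed.
So TemB is produced and active.
Diaminopimelate is present, so YilF is inactive.
MoO₄²⁻ is absent, so NolL is active.
With repressor NolL bound, *elnX* is not transcribed.
So ElnX is not produced.
Co²⁺ is present, so VorZ is inactive.
Required activator ElnX is absent, so *gorV* is not transcribed.
So GorV is not produced.
FubD is non-functional in this strain, so it has no effect.
Indole is absent, so SibH is inactive.
Required activator SibH is absent, so *oxaY* is not transcribed.
So OxaY is not produced.
With repressor TemB bound, *dulC* is not transcribed.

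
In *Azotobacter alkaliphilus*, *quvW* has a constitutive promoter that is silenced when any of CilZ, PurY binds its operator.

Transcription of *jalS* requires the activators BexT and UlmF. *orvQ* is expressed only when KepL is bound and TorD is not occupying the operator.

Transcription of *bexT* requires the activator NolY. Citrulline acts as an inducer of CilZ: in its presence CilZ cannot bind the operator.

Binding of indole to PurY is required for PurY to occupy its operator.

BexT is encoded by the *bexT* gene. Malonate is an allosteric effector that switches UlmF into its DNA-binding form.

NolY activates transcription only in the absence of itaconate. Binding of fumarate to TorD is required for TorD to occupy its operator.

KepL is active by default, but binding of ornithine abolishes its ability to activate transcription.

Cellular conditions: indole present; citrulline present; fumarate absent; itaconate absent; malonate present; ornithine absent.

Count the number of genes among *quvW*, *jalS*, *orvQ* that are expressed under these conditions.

Citrulline is present, so CilZ is inactive.
Indole is present, so PurY is active.
With repressor PurY bound, *quvW* is not transcribed.
→ *quvW* is OFF.
Itaconate is absent, so NolY is active.
No repressor is bound and NolY is active, so *bexT* is transcribed.
So BexT is produced and active.
Malonate is present, so UlmF is active.
No repressor is bound and BexT and UlmF are active, so *jalS* is transcribed.
→ *jalS* is ON.
Ornithine is absent, so KepL is active.
Fumarate is absent, so TorD is inactive.
No repressor is bound and KepL is active, so *orvQ* is transcribed.
→ *orvQ* is ON.
2 of the 3 genes are transcribed.

2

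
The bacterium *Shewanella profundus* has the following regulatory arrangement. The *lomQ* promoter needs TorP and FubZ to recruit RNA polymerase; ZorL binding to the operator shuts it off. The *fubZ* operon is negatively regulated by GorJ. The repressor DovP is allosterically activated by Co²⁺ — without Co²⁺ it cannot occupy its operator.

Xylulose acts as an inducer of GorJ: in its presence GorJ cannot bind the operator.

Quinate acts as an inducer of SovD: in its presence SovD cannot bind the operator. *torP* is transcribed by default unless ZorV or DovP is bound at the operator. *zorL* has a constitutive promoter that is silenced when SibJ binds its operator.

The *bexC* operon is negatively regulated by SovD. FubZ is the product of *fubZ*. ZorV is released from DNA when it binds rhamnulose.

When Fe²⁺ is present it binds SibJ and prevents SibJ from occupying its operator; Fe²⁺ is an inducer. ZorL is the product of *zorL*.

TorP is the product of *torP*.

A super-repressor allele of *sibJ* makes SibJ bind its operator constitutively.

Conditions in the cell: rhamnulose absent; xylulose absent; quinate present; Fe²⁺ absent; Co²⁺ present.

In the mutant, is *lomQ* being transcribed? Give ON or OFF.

OFF

Rhamnulose is absent, so ZorV is active.
Co²⁺ is present, so DovP is active.
With repressor ZorV bound, *torP* is not transcribed.
So TorP is not produced.
SibJ is constitutively active in this strain.
With repressor SibJ bound, *zorL* is not transcribed.
So ZorL is not produced.
Xylulose is absent, so GorJ is active.
With repressor GorJ bound, *fubZ* is not transcribed.
So FubZ is not produced.
Required activator TorP is absent, so *lomQ* is not transcribed.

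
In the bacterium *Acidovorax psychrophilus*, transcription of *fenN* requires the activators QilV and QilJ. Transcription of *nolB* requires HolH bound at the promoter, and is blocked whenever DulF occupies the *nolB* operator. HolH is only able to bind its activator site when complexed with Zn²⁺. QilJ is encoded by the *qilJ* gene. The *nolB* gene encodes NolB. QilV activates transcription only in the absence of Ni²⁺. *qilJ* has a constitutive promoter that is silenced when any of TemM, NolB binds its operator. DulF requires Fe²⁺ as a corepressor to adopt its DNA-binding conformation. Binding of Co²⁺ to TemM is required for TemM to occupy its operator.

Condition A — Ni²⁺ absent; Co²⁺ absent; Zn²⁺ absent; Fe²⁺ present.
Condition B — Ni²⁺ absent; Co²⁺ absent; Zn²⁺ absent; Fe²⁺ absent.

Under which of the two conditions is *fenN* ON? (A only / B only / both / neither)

Condition A:
Ni²⁺ is absent, so QilV is active.
Co²⁺ is absent, so TemM is inactive.
Zn²⁺ is absent, so HolH is inactive.
Fe²⁺ is present, so DulF is active.
With repressor DulF bound, *nolB* is not transcribed.
So NolB is not produced.
With no repressor bound, *qilJ* is transcribed.
So QilJ is produced and active.
No repressor is bound and QilV and QilJ are active, so *fenN* is transcribed.
→ *fenN* is ON in A.
Condition B:
Ni²⁺ is absent, so QilV is active.
Co²⁺ is absent, so TemM is inactive.
Zn²⁺ is absent, so HolH is inactive.
Fe²⁺ is absent, so DulF is inactive.
Required activator HolH is absent, so *nolB* is not transcribed.
So NolB is not produced.
With no repressor bound, *qilJ* is transcribed.
So QilJ is produced and active.
No repressor is bound and QilV and QilJ are active, so *fenN* is transcribed.
→ *fenN* is ON in B.

both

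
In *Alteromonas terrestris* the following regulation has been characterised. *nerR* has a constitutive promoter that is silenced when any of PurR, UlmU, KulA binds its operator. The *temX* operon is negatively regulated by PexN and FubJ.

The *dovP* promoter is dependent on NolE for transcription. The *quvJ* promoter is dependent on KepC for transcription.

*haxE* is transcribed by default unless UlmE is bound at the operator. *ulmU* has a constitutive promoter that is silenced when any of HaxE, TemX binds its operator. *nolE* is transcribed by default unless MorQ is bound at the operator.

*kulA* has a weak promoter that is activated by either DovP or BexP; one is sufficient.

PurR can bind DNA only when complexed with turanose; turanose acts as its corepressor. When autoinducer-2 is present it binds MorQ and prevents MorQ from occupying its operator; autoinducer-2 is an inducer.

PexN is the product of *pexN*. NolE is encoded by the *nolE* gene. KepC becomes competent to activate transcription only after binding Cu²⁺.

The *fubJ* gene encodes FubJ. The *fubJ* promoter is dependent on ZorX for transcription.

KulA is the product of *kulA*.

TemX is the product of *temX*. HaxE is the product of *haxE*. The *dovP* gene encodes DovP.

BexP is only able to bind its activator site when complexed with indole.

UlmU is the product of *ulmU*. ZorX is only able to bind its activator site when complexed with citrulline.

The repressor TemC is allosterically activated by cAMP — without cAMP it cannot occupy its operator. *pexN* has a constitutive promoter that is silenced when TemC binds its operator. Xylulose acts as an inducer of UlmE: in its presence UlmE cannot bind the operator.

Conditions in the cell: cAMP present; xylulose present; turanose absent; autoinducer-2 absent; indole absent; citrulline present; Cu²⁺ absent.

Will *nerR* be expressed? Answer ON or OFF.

Turanose is absent, so PurR is inactive.
Xylulose is present, so UlmE is inactive.
With no repressor bound, *haxE* is transcribed.
So HaxE is produced and active.
cAMP is present, so TemC is active.
With repressor TemC bound, *pexN* is not transcribed.
So PexN is not produced.
Citrulline is present, so ZorX is active.
No repressor is bound and ZorX is active, so *fubJ* is transcribed.
So FubJ is produced and active.
With repressor FubJ bound, *temX* is not transcribed.
So TemX is not produced.
With repressor HaxE bound, *ulmU* is not transcribed.
So UlmU is not produced.
Autoinducer-2 is absent, so MorQ is active.
With repressor MorQ bound, *nolE* is not transcribed.
So NolE is not produced.
Required activator NolE is absent, so *dovP* is not transcribed.
So DovP is not produced.
Indole is absent, so BexP is inactive.
No activator is available at the *kulA* promoter, so *kulA* is not transcribed.
So KulA is not produced.
With no repressor bound, *nerR* is transcribed.

ON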